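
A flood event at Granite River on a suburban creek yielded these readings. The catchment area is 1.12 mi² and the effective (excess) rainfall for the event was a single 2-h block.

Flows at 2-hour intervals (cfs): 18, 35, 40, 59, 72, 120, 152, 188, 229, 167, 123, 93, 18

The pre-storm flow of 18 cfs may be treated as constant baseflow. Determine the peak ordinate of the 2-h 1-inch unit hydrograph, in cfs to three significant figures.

U_p ≈ 70.6 cfs

Direct runoff: 0.0, 17.0, 22.0, 41.0, 54.0, 102.0, 134.0, 170.0, 211.0, 149.0, 105.0, 75.0, 0.0 cfs; ΣQ_DR = 1080 cfs, peak = 211.0 cfs.
Runoff depth d = ΣQ_DR·Δt / A = 1080 × 7200 / (1.12 mi²) = 2.988 in.
The 1-inch UH is the DRH scaled by (1 in)/d, so U_p = 211.0 × 1/2.988 = 70.6 cfs.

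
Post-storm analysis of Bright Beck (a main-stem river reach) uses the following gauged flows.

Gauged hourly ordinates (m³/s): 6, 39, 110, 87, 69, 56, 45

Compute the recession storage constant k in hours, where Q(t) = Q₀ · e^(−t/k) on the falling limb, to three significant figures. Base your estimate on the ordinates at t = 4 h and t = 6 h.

On the falling limb, Q drops from 69 to 45 m³/s between t = 4 h and t = 6 h (Δt = 2 h).
k = −Δt / ln(Q₂/Q₁) = −2 / ln(45/69) = 4.68 h.

k ≈ 4.68 h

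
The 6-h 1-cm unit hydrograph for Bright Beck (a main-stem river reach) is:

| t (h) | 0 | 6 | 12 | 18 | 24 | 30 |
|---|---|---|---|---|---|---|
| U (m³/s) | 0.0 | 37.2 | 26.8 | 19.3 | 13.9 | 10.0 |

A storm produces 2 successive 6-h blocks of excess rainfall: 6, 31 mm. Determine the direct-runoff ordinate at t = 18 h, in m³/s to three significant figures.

Q ≈ 94.7 m³/s

By discrete convolution, Q_j = Σ (P_i / 10 mm) · U_{j−i}.
At t = 18 h (j=3): Q = (6/10)·19.3 + (31/10)·26.8 = 94.7 m³/s.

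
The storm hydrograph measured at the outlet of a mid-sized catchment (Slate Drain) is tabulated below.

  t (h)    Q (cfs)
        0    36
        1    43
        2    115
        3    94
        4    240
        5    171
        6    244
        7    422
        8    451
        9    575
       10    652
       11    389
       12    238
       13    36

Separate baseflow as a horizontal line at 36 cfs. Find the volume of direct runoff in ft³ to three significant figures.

Direct-runoff ordinates (Q − Q_b): 0.0, 7.0, 79.0, 58.0, 204.0, 135.0, 208.0, 386.0, 415.0, 539.0, 616.0, 353.0, 202.0, 0.0 cfs.
ΣQ_DR = 3202 cfs.
With Δt = 1 h = 3600 s, V = ΣQ_DR · Δt = 3202 × 3600 = 1.15 × 10^7 ft³.

V ≈ 1.15 × 10^7 ft³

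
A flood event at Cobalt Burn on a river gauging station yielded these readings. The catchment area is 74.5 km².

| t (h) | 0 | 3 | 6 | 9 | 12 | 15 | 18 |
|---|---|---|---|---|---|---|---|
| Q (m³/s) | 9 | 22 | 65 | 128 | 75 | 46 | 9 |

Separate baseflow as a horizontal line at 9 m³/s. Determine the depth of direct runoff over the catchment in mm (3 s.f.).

d ≈ 42.2 mm

Direct runoff: 0.0, 13.0, 56.0, 119.0, 66.0, 37.0, 0.0 m³/s; ΣQ_DR = 291.0 m³/s.
V = ΣQ_DR · Δt = 291.0 × 10800 s = 3.143 × 10^6 m³.
Over A = 74.5 km², depth = V / A = 42.2 mm.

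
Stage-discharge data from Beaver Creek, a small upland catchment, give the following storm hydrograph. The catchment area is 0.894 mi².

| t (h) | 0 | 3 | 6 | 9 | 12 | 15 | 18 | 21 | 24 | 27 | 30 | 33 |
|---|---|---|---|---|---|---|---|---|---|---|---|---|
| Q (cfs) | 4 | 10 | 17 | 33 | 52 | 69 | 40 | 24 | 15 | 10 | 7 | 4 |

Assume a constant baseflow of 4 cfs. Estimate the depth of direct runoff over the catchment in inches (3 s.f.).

d ≈ 1.23 in

Direct runoff: 0.0, 6.0, 13.0, 29.0, 48.0, 65.0, 36.0, 20.0, 11.0, 6.0, 3.0, 0.0 cfs; ΣQ_DR = 237.0 cfs.
V = ΣQ_DR · Δt = 237.0 × 10800 s = 2.560 × 10^6 ft³.
Over A = 0.894 mi², depth = V / A = 1.23 in.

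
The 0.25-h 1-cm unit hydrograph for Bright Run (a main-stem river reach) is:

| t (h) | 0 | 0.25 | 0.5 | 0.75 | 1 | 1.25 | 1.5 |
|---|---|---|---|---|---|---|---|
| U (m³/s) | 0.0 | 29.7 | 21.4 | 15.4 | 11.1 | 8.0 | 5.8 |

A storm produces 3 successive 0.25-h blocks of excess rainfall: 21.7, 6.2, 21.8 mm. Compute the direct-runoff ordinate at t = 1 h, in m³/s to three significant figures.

By discrete convolution, Q_j = Σ (P_i / 10 mm) · U_{j−i}.
At t = 1 h (j=4): Q = (21.7/10)·11.1 + (6.2/10)·15.4 + (21.8/10)·21.4 = 80.3 m³/s.

Q ≈ 80.3 m³/s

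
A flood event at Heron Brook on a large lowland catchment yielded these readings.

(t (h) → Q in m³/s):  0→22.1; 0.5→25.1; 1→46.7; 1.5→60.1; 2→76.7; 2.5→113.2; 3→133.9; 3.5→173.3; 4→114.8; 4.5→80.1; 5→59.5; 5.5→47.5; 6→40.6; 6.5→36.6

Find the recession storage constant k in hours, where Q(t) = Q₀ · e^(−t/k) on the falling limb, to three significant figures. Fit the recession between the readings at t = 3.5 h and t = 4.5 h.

On the falling limb, Q drops from 173.3 to 80.1 m³/s between t = 3.5 h and t = 4.5 h (Δt = 1 h).
k = −Δt / ln(Q₂/Q₁) = −1 / ln(80.1/173.3) = 1.30 h.

k ≈ 1.30 h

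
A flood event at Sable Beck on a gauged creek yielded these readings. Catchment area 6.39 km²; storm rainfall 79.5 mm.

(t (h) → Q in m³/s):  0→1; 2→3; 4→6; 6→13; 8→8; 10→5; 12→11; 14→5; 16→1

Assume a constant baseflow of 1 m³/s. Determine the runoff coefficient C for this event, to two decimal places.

ΣQ_DR = 44.00 m³/s; V = ΣQ_DR·Δt = 3.168 × 10^5 m³.
Runoff depth d = V / A = 49.58 mm.
C = d / P = 49.58 / 79.5 = 0.62.

C ≈ 0.62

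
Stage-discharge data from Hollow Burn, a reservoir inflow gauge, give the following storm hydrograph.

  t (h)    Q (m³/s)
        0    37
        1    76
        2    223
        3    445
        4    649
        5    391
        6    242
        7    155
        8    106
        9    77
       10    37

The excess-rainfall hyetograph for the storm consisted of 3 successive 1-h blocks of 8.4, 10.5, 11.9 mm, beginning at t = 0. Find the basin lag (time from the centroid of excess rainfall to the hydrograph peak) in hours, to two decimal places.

Centroid of excess rainfall: t_c = Σ P_i·t̄_i / ΣP_i = 1.6136 h (block centres at 0.5, 1.5, 2.5 h).
Hydrograph peak occurs at t = 4 h, so basin lag t_L = 4 − 1.6136 = 2.39 h.

t_L ≈ 2.39 h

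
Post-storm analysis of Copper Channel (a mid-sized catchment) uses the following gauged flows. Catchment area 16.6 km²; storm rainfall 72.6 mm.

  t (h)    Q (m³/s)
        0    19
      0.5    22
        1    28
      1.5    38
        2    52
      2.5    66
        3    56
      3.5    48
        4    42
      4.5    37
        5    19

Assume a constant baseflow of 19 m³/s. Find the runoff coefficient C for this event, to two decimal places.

ΣQ_DR = 218.0 m³/s; V = ΣQ_DR·Δt = 3.924 × 10^5 m³.
Runoff depth d = V / A = 23.64 mm.
C = d / P = 23.64 / 72.6 = 0.33.

C ≈ 0.33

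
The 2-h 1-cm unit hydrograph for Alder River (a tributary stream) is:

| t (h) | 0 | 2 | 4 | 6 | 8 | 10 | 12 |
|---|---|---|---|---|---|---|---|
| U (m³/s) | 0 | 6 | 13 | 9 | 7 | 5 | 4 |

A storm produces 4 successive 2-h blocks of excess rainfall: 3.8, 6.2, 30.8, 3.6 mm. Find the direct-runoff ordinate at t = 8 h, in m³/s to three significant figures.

Q ≈ 50.4 m³/s

By discrete convolution, Q_j = Σ (P_i / 10 mm) · U_{j−i}.
At t = 8 h (j=4): Q = (3.8/10)·7 + (6.2/10)·9 + (30.8/10)·13 + (3.6/10)·6 = 50.4 m³/s.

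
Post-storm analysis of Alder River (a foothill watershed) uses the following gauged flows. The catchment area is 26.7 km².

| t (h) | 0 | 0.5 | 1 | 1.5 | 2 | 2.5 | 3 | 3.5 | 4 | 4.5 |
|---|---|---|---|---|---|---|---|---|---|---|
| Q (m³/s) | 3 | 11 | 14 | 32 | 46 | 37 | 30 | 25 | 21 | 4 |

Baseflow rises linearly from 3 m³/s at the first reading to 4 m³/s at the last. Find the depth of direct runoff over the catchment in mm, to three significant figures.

d ≈ 12.7 mm

Direct runoff: 0.00, 7.89, 10.78, 28.67, 42.56, 33.44, 26.33, 21.22, 17.11, 0.00 m³/s; ΣQ_DR = 188.0 m³/s.
V = ΣQ_DR · Δt = 188.0 × 1800 s = 3.384 × 10^5 m³.
Over A = 26.7 km², depth = V / A = 12.7 mm.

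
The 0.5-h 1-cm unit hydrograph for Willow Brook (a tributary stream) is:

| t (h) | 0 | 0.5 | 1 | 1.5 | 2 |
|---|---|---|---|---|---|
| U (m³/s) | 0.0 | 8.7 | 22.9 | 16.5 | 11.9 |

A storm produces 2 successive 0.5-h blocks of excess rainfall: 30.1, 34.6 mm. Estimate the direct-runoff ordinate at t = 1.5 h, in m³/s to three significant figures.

Q ≈ 129 m³/s

By discrete convolution, Q_j = Σ (P_i / 10 mm) · U_{j−i}.
At t = 1.5 h (j=3): Q = (30.1/10)·16.5 + (34.6/10)·22.9 = 129 m³/s.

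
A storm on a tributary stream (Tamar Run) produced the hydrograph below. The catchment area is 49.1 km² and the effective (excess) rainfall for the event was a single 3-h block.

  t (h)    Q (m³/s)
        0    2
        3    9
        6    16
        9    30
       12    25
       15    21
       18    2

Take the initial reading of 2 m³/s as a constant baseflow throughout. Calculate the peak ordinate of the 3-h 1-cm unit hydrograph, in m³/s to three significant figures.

U_p ≈ 14.0 m³/s

Direct runoff: 0.0, 7.0, 14.0, 28.0, 23.0, 19.0, 0.0 m³/s; ΣQ_DR = 91.00 m³/s, peak = 28.0 m³/s.
Runoff depth d = ΣQ_DR·Δt / A = 91.00 × 10800 / (49.1 km²) = 20.02 mm.
The 1-cm UH is the DRH scaled by (10 mm)/d, so U_p = 28.0 × 10/20.02 = 14.0 m³/s.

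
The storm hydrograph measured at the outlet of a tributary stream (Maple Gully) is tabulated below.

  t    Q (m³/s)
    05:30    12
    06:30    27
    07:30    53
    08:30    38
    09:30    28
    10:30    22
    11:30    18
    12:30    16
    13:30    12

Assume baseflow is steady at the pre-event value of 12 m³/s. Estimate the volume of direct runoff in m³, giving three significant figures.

V ≈ 4.25 × 10^5 m³

Direct-runoff ordinates (Q − Q_b): 0.0, 15.0, 41.0, 26.0, 16.0, 10.0, 6.0, 4.0, 0.0 m³/s.
ΣQ_DR = 118.0 m³/s.
With Δt = 1 h = 3600 s, V = ΣQ_DR · Δt = 118.0 × 3600 = 4.25 × 10^5 m³.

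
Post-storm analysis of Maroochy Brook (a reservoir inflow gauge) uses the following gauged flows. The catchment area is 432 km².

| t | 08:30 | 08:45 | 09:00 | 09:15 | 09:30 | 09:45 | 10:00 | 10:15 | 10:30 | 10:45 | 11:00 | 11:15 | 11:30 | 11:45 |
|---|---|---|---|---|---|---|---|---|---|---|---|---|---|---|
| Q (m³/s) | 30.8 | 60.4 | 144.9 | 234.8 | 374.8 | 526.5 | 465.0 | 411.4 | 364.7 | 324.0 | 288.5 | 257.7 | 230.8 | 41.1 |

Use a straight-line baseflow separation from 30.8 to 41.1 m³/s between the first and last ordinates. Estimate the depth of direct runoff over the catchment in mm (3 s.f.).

d ≈ 6.78 mm

Direct runoff: 0.00, 28.81, 112.52, 201.62, 340.83, 491.74, 429.45, 375.05, 327.56, 286.07, 249.78, 218.18, 190.49, 0.00 m³/s; ΣQ_DR = 3252 m³/s.
V = ΣQ_DR · Δt = 3252 × 900 s = 2.927 × 10^6 m³.
Over A = 432 km², depth = V / A = 6.78 mm.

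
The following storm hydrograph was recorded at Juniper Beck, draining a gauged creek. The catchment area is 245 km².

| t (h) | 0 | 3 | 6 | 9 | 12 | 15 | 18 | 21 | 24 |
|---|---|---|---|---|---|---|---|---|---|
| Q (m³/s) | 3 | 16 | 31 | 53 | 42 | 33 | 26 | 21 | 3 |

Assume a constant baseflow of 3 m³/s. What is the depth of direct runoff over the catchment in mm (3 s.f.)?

d ≈ 8.86 mm

Direct runoff: 0.0, 13.0, 28.0, 50.0, 39.0, 30.0, 23.0, 18.0, 0.0 m³/s; ΣQ_DR = 201.0 m³/s.
V = ΣQ_DR · Δt = 201.0 × 10800 s = 2.171 × 10^6 m³.
Over A = 245 km², depth = V / A = 8.86 mm.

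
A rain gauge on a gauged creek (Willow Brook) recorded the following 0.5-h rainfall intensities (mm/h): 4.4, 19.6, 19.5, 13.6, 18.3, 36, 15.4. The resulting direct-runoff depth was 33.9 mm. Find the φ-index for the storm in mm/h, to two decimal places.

φ ≈ 9.10 mm/h

Only the 6 blocks with intensity above φ contribute runoff: 19.6, 19.5, 13.6, 18.3, 36, 15.4 mm/h.
Σ(I−φ)·Δt = d  ⇒  (19.6+19.5+13.6+18.3+36+15.4 − 6φ)·0.5 = 33.9
φ = (122.4 − 33.9/0.5) / 6 = 9.10 mm/h.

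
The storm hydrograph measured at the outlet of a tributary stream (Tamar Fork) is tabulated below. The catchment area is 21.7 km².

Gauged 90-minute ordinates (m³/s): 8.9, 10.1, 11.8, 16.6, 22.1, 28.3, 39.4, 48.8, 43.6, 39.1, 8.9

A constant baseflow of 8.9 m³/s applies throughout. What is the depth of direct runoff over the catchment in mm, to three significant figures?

d ≈ 44.7 mm

Direct runoff: 0.0, 1.2, 2.9, 7.7, 13.2, 19.4, 30.5, 39.9, 34.7, 30.2, 0.0 m³/s; ΣQ_DR = 179.7 m³/s.
V = ΣQ_DR · Δt = 179.7 × 5400 s = 9.704 × 10^5 m³.
Over A = 21.7 km², depth = V / A = 44.7 mm.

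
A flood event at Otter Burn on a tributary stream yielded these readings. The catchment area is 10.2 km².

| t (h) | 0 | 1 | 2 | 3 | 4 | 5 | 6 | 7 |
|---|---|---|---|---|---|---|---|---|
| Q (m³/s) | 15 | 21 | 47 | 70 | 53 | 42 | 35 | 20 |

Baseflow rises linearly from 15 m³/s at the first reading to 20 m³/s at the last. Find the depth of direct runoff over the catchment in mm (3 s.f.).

Direct runoff: 0.00, 5.29, 30.57, 52.86, 35.14, 23.43, 15.71, 0.00 m³/s; ΣQ_DR = 163.0 m³/s.
V = ΣQ_DR · Δt = 163.0 × 3600 s = 5.868 × 10^5 m³.
Over A = 10.2 km², depth = V / A = 57.5 mm.

d ≈ 57.5 mm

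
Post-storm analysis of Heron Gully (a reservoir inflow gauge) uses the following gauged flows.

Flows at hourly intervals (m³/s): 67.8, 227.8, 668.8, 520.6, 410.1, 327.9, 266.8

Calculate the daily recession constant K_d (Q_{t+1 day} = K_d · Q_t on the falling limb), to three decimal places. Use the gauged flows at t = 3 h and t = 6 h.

Between t = 3 h and t = 6 h the flow falls from 520.6 to 266.8 m³/s over 3×1 h = 3 h.
Per-interval ratio K = (266.8/520.6)^(1/3) = 0.8003; K_d = K^(24/1) = 0.005.

K_d ≈ 0.005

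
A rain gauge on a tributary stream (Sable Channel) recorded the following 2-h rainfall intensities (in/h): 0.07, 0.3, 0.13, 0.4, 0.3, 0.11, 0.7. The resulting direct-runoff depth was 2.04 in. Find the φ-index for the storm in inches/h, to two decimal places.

φ ≈ 0.17 in/h

Only the 4 blocks with intensity above φ contribute runoff: 0.3, 0.4, 0.3, 0.7 in/h.
Σ(I−φ)·Δt = d  ⇒  (0.3+0.4+0.3+0.7 − 4φ)·2 = 2.04
φ = (1.700 − 2.04/2) / 4 = 0.17 in/h.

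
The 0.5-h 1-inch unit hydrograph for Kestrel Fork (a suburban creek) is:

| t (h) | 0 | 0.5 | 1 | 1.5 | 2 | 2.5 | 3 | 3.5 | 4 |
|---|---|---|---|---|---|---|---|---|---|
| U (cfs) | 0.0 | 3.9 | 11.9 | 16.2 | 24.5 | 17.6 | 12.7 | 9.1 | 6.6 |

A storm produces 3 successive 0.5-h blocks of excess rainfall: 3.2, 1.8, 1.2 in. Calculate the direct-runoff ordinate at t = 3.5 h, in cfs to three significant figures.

Q ≈ 73.1 cfs

By discrete convolution, Q_j = Σ (P_i / 1 in) · U_{j−i}.
At t = 3.5 h (j=7): Q = (3.2/1)·9.1 + (1.8/1)·12.7 + (1.2/1)·17.6 = 73.1 cfs.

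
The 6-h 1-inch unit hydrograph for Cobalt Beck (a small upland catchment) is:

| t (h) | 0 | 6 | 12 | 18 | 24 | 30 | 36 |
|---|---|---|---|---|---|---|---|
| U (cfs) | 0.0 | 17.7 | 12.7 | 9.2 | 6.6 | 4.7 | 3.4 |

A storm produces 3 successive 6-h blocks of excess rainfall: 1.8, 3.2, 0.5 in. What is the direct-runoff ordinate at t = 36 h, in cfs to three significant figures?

By discrete convolution, Q_j = Σ (P_i / 1 in) · U_{j−i}.
At t = 36 h (j=6): Q = (1.8/1)·3.4 + (3.2/1)·4.7 + (0.5/1)·6.6 = 24.5 cfs.

Q ≈ 24.5 cfs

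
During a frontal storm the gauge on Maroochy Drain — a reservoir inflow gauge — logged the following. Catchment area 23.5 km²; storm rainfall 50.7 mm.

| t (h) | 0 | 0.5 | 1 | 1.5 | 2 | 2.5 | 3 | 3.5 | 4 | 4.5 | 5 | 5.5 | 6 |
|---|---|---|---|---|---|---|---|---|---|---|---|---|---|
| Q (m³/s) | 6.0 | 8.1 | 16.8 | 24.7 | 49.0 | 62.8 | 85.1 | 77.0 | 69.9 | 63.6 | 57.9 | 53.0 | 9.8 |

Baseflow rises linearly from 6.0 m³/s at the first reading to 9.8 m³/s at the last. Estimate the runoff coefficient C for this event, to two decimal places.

ΣQ_DR = 481.0 m³/s; V = ΣQ_DR·Δt = 8.658 × 10^5 m³.
Runoff depth d = V / A = 36.84 mm.
C = d / P = 36.84 / 50.7 = 0.73.

C ≈ 0.73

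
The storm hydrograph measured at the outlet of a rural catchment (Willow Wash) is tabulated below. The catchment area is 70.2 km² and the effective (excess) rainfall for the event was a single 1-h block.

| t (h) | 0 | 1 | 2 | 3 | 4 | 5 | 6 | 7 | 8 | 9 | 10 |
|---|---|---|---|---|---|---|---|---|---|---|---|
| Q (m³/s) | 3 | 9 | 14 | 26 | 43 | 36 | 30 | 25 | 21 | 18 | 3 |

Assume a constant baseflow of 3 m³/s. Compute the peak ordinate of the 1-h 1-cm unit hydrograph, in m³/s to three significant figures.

U_p ≈ 40.0 m³/s

Direct runoff: 0.0, 6.0, 11.0, 23.0, 40.0, 33.0, 27.0, 22.0, 18.0, 15.0, 0.0 m³/s; ΣQ_DR = 195.0 m³/s, peak = 40.0 m³/s.
Runoff depth d = ΣQ_DR·Δt / A = 195.0 × 3600 / (70.2 km²) = 10.00 mm.
The 1-cm UH is the DRH scaled by (10 mm)/d, so U_p = 40.0 × 10/10.00 = 40.0 m³/s.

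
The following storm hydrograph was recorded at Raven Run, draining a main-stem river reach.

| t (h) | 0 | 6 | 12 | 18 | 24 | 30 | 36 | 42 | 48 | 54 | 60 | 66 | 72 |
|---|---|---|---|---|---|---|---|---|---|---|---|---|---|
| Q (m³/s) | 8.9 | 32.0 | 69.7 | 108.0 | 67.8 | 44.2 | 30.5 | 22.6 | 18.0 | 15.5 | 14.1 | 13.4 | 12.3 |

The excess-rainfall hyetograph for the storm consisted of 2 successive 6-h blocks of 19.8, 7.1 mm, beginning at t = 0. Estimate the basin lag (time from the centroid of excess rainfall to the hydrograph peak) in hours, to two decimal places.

t_L ≈ 13.42 h

Centroid of excess rainfall: t_c = Σ P_i·t̄_i / ΣP_i = 4.5836 h (block centres at 3, 9 h).
Hydrograph peak occurs at t = 18 h, so basin lag t_L = 18 − 4.5836 = 13.42 h.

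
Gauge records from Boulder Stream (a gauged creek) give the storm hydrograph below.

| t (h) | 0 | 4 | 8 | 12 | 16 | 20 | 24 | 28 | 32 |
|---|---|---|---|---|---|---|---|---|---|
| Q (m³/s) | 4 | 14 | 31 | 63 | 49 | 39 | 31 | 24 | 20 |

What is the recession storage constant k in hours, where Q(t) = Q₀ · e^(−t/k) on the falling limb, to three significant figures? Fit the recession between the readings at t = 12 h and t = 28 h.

On the falling limb, Q drops from 63 to 24 m³/s between t = 12 h and t = 28 h (Δt = 16 h).
k = −Δt / ln(Q₂/Q₁) = −16 / ln(24/63) = 16.6 h.

k ≈ 16.6 h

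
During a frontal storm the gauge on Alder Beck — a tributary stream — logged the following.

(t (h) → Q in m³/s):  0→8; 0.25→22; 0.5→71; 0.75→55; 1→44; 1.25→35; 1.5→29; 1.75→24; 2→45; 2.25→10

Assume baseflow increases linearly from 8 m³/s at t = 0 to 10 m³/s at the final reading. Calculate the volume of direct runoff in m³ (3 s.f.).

V ≈ 2.28 × 10^5 m³

Direct-runoff ordinates (Q − Q_b): 0.00, 13.78, 62.56, 46.33, 35.11, 25.89, 19.67, 14.44, 35.22, 0.00 m³/s.
ΣQ_DR = 253.0 m³/s.
With Δt = 0.25 h = 900 s, V = ΣQ_DR · Δt = 253.0 × 900 = 2.28 × 10^5 m³.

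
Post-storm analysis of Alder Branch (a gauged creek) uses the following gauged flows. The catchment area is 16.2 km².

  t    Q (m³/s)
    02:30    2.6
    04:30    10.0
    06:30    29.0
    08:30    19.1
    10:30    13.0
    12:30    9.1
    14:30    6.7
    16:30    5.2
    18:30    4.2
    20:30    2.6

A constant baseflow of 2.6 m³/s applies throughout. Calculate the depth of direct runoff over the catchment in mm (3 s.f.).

d ≈ 33.6 mm

Direct runoff: 0.0, 7.4, 26.4, 16.5, 10.4, 6.5, 4.1, 2.6, 1.6, 0.0 m³/s; ΣQ_DR = 75.50 m³/s.
V = ΣQ_DR · Δt = 75.50 × 7200 s = 5.436 × 10^5 m³.
Over A = 16.2 km², depth = V / A = 33.6 mm.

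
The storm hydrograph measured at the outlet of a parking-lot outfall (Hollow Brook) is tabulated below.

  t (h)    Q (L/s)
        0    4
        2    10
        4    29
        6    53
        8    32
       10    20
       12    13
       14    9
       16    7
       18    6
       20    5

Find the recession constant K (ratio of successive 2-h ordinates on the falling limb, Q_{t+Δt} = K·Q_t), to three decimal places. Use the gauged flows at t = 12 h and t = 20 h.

K ≈ 0.788

Using the recession-limb readings at t = 12 h and t = 20 h: Q falls from 13 to 5 L/s over 4 intervals.
K = (Q₂/Q₁)^(1/4) = (5/13)^(1/4) = 0.788.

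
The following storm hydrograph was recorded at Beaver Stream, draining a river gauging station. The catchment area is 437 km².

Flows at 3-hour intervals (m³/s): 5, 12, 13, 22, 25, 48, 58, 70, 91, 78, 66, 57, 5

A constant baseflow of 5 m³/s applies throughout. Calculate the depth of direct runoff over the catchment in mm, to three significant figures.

d ≈ 12.0 mm

Direct runoff: 0.0, 7.0, 8.0, 17.0, 20.0, 43.0, 53.0, 65.0, 86.0, 73.0, 61.0, 52.0, 0.0 m³/s; ΣQ_DR = 485.0 m³/s.
V = ΣQ_DR · Δt = 485.0 × 10800 s = 5.238 × 10^6 m³.
Over A = 437 km², depth = V / A = 12.0 mm.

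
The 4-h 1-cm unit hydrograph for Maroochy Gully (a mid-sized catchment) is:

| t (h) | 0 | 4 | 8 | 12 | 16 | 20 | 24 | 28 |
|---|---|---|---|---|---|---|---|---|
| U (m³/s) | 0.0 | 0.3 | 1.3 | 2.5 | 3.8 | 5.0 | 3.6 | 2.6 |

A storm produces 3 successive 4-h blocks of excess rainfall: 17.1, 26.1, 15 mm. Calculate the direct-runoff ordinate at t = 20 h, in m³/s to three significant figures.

By discrete convolution, Q_j = Σ (P_i / 10 mm) · U_{j−i}.
At t = 20 h (j=5): Q = (17.1/10)·5.0 + (26.1/10)·3.8 + (15/10)·2.5 = 22.2 m³/s.

Q ≈ 22.2 m³/s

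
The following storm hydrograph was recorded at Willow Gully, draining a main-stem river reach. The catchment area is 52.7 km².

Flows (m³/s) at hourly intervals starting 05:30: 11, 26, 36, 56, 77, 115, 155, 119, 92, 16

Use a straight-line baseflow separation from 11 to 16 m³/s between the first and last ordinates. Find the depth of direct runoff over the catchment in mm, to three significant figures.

Direct runoff: 0.00, 14.44, 23.89, 43.33, 63.78, 101.22, 140.67, 104.11, 76.56, 0.00 m³/s; ΣQ_DR = 568.0 m³/s.
V = ΣQ_DR · Δt = 568.0 × 3600 s = 2.045 × 10^6 m³.
Over A = 52.7 km², depth = V / A = 38.8 mm.

d ≈ 38.8 mm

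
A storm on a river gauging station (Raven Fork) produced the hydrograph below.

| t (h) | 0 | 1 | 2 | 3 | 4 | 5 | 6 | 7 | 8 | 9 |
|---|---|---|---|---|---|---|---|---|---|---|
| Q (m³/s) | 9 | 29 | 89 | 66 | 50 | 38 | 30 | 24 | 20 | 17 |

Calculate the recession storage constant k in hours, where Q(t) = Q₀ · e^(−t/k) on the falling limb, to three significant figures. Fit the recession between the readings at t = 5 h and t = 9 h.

On the falling limb, Q drops from 38 to 17 m³/s between t = 5 h and t = 9 h (Δt = 4 h).
k = −Δt / ln(Q₂/Q₁) = −4 / ln(17/38) = 4.97 h.

k ≈ 4.97 h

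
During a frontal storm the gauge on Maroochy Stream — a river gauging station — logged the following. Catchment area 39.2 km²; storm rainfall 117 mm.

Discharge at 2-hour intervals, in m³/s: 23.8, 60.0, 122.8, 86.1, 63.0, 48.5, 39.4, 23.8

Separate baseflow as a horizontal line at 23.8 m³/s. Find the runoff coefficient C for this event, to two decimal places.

ΣQ_DR = 277.0 m³/s; V = ΣQ_DR·Δt = 1.994 × 10^6 m³.
Runoff depth d = V / A = 50.88 mm.
C = d / P = 50.88 / 117 = 0.43.

C ≈ 0.43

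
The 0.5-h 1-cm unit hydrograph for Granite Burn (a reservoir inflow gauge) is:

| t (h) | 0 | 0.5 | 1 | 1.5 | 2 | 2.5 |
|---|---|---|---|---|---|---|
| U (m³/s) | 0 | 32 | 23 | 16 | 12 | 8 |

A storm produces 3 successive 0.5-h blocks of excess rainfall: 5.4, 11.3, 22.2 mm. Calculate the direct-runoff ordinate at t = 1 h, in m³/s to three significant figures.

By discrete convolution, Q_j = Σ (P_i / 10 mm) · U_{j−i}.
At t = 1 h (j=2): Q = (5.4/10)·23 + (11.3/10)·32 + (22.2/10)·0 = 48.6 m³/s.

Q ≈ 48.6 m³/s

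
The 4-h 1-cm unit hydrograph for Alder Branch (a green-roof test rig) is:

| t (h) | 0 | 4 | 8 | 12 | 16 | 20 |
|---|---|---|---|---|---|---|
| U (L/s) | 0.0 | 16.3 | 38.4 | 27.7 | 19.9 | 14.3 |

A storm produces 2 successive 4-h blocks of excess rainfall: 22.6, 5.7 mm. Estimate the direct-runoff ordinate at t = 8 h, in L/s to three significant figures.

By discrete convolution, Q_j = Σ (P_i / 10 mm) · U_{j−i}.
At t = 8 h (j=2): Q = (22.6/10)·38.4 + (5.7/10)·16.3 = 96.1 L/s.

Q ≈ 96.1 L/s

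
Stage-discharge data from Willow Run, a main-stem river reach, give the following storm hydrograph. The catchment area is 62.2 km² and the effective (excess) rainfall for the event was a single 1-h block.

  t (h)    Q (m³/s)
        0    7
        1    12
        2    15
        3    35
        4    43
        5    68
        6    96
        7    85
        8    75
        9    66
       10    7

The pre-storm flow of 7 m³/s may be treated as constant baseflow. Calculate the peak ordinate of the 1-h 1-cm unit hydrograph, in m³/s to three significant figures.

U_p ≈ 35.6 m³/s

Direct runoff: 0.0, 5.0, 8.0, 28.0, 36.0, 61.0, 89.0, 78.0, 68.0, 59.0, 0.0 m³/s; ΣQ_DR = 432.0 m³/s, peak = 89.0 m³/s.
Runoff depth d = ΣQ_DR·Δt / A = 432.0 × 3600 / (62.2 km²) = 25.00 mm.
The 1-cm UH is the DRH scaled by (10 mm)/d, so U_p = 89.0 × 10/25.00 = 35.6 m³/s.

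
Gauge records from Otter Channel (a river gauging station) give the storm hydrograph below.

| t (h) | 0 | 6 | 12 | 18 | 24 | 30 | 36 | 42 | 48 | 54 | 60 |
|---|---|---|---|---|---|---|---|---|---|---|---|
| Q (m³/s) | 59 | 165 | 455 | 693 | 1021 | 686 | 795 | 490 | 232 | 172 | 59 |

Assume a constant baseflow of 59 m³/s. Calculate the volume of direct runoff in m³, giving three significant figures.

V ≈ 9.02 × 10^7 m³

Direct-runoff ordinates (Q − Q_b): 0.0, 106.0, 396.0, 634.0, 962.0, 627.0, 736.0, 431.0, 173.0, 113.0, 0.0 m³/s.
ΣQ_DR = 4178 m³/s.
With Δt = 6 h = 21600 s, V = ΣQ_DR · Δt = 4178 × 21600 = 9.02 × 10^7 m³.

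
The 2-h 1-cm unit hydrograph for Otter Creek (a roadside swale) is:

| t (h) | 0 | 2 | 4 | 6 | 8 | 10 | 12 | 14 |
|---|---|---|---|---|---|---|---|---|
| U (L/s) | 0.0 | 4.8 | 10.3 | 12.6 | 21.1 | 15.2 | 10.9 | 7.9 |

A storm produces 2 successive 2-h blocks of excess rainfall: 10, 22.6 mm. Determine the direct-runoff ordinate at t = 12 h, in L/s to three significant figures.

Q ≈ 45.3 L/s

By discrete convolution, Q_j = Σ (P_i / 10 mm) · U_{j−i}.
At t = 12 h (j=6): Q = (10/10)·10.9 + (22.6/10)·15.2 = 45.3 L/s.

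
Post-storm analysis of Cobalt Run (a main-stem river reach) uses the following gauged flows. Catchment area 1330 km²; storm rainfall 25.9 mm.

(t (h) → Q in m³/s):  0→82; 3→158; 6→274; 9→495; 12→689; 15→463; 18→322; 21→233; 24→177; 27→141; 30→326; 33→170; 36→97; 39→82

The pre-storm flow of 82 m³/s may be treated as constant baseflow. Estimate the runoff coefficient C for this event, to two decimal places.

ΣQ_DR = 2561 m³/s; V = ΣQ_DR·Δt = 2.766 × 10^7 m³.
Runoff depth d = V / A = 20.80 mm.
C = d / P = 20.80 / 25.9 = 0.80.

C ≈ 0.80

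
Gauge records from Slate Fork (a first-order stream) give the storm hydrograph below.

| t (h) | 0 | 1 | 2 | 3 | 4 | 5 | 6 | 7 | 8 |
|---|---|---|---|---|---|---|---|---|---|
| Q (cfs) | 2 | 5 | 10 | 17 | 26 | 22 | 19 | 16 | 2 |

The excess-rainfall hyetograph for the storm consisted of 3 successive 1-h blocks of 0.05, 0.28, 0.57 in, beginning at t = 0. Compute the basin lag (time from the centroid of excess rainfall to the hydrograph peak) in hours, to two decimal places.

Centroid of excess rainfall: t_c = Σ P_i·t̄_i / ΣP_i = 2.0778 h (block centres at 0.5, 1.5, 2.5 h).
Hydrograph peak occurs at t = 4 h, so basin lag t_L = 4 − 2.0778 = 1.92 h.

t_L ≈ 1.92 h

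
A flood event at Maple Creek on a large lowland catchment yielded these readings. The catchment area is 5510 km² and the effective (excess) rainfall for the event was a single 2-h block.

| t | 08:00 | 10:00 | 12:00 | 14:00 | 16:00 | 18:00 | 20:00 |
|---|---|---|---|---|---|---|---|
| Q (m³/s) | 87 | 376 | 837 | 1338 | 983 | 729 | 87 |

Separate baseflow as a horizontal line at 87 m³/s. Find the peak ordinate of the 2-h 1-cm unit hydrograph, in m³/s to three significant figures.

Direct runoff: 0.0, 289.0, 750.0, 1251.0, 896.0, 642.0, 0.0 m³/s; ΣQ_DR = 3828 m³/s, peak = 1251.0 m³/s.
Runoff depth d = ΣQ_DR·Δt / A = 3828 × 7200 / (5510 km²) = 5.002 mm.
The 1-cm UH is the DRH scaled by (10 mm)/d, so U_p = 1251.0 × 10/5.002 = 2500 m³/s.

U_p ≈ 2500 m³/s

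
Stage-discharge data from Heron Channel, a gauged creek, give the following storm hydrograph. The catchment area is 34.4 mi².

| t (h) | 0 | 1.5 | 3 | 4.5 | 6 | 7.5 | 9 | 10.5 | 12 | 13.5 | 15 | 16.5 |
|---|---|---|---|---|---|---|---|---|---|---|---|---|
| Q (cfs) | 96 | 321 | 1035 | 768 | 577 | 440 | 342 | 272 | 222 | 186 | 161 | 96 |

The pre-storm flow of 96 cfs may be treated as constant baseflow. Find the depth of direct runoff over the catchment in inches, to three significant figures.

Direct runoff: 0.0, 225.0, 939.0, 672.0, 481.0, 344.0, 246.0, 176.0, 126.0, 90.0, 65.0, 0.0 cfs; ΣQ_DR = 3364 cfs.
V = ΣQ_DR · Δt = 3364 × 5400 s = 1.817 × 10^7 ft³.
Over A = 34.4 mi², depth = V / A = 0.227 in.

d ≈ 0.227 in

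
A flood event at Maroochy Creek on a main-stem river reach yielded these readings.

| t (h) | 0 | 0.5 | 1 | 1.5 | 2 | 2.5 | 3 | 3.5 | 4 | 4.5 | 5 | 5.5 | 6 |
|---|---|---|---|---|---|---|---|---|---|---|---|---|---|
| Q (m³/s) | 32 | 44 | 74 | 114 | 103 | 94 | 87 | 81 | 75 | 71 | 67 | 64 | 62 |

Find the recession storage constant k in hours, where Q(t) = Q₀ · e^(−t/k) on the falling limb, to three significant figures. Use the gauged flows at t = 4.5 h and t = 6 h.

k ≈ 11.1 h

On the falling limb, Q drops from 71 to 62 m³/s between t = 4.5 h and t = 6 h (Δt = 1.5 h).
k = −Δt / ln(Q₂/Q₁) = −1.5 / ln(62/71) = 11.1 h.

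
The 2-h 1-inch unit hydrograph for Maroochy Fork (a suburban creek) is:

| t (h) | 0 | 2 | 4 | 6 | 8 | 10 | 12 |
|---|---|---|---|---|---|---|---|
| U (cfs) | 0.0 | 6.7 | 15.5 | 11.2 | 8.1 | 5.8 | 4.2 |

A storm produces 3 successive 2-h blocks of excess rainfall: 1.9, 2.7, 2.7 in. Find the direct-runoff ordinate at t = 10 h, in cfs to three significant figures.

Q ≈ 63.1 cfs

By discrete convolution, Q_j = Σ (P_i / 1 in) · U_{j−i}.
At t = 10 h (j=5): Q = (1.9/1)·5.8 + (2.7/1)·8.1 + (2.7/1)·11.2 = 63.1 cfs.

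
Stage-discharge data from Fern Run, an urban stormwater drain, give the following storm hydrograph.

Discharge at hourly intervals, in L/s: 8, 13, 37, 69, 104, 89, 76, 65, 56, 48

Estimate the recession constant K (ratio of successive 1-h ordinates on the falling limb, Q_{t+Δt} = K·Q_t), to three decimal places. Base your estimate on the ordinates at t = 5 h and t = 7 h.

Using the recession-limb readings at t = 5 h and t = 7 h: Q falls from 89 to 65 L/s over 2 intervals.
K = (Q₂/Q₁)^(1/2) = (65/89)^(1/2) = 0.855.

K ≈ 0.855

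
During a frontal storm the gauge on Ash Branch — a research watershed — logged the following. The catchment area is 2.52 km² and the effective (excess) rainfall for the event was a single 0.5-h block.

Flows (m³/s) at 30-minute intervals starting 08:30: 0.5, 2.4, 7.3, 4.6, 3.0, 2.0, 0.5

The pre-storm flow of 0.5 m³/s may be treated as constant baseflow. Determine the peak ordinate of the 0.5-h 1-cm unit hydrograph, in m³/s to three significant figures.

Direct runoff: 0.0, 1.9, 6.8, 4.1, 2.5, 1.5, 0.0 m³/s; ΣQ_DR = 16.80 m³/s, peak = 6.8 m³/s.
Runoff depth d = ΣQ_DR·Δt / A = 16.80 × 1800 / (2.52 km²) = 12.00 mm.
The 1-cm UH is the DRH scaled by (10 mm)/d, so U_p = 6.8 × 10/12.00 = 5.67 m³/s.

U_p ≈ 5.67 m³/s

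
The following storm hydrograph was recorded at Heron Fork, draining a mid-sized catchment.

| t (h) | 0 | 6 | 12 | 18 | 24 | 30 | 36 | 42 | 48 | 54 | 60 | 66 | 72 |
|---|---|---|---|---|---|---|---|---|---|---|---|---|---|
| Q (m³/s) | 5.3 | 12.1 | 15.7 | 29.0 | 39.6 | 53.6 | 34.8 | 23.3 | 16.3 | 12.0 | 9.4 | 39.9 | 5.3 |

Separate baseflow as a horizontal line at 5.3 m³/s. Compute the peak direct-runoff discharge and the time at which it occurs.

Q_p = 48.3 m³/s at t = 30 h

Subtracting baseflow gives direct-runoff ordinates: 0.0, 6.8, 10.4, 23.7, 34.3, 48.3, 29.5, 18.0, 11.0, 6.7, 4.1, 34.6, 0.0 m³/s.
The maximum is 48.3 m³/s, occurring at the reading for t = 30 h.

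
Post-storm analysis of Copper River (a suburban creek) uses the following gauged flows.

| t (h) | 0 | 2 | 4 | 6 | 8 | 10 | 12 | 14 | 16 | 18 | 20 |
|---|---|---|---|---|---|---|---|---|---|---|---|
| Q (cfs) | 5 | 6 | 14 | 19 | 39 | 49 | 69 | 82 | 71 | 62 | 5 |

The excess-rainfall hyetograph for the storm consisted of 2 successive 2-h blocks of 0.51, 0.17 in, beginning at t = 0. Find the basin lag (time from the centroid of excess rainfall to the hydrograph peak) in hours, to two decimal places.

t_L ≈ 12.50 h

Centroid of excess rainfall: t_c = Σ P_i·t̄_i / ΣP_i = 1.5000 h (block centres at 1, 3 h).
Hydrograph peak occurs at t = 14 h, so basin lag t_L = 14 − 1.5000 = 12.50 h.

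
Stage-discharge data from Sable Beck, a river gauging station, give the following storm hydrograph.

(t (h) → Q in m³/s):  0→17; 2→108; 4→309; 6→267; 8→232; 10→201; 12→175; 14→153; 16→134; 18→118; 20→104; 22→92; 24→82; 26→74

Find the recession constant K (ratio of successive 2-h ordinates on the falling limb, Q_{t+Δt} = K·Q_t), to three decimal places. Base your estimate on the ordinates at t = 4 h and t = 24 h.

Using the recession-limb readings at t = 4 h and t = 24 h: Q falls from 309 to 82 m³/s over 10 intervals.
K = (Q₂/Q₁)^(1/10) = (82/309)^(1/10) = 0.876.

K ≈ 0.876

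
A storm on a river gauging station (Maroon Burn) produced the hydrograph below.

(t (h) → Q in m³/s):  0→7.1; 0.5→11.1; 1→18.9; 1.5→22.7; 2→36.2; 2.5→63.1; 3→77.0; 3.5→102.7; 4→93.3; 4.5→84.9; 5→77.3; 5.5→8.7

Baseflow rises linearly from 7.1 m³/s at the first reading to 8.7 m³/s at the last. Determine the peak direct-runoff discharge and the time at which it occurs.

Subtracting baseflow gives direct-runoff ordinates: 0.00, 3.85, 11.51, 15.16, 28.52, 55.27, 69.03, 94.58, 85.04, 76.49, 68.75, 0.00 m³/s.
The maximum is 94.58 m³/s, occurring at the reading for t = 3.5 h.

Q_p = 94.58 m³/s at t = 3.5 h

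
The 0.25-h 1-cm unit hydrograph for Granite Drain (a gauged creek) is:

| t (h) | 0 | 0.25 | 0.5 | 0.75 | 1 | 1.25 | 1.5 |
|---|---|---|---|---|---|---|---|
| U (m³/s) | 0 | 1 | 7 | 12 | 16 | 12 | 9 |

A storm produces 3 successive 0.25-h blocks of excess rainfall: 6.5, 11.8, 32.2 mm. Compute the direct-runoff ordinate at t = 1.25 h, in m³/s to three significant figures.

Q ≈ 65.3 m³/s

By discrete convolution, Q_j = Σ (P_i / 10 mm) · U_{j−i}.
At t = 1.25 h (j=5): Q = (6.5/10)·12 + (11.8/10)·16 + (32.2/10)·12 = 65.3 m³/s.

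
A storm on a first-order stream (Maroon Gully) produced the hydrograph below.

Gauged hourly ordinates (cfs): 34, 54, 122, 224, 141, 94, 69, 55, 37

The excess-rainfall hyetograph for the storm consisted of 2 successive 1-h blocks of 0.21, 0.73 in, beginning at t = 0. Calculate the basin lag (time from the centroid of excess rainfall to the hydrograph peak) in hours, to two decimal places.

Centroid of excess rainfall: t_c = Σ P_i·t̄_i / ΣP_i = 1.2766 h (block centres at 0.5, 1.5 h).
Hydrograph peak occurs at t = 3 h, so basin lag t_L = 3 − 1.2766 = 1.72 h.

t_L ≈ 1.72 h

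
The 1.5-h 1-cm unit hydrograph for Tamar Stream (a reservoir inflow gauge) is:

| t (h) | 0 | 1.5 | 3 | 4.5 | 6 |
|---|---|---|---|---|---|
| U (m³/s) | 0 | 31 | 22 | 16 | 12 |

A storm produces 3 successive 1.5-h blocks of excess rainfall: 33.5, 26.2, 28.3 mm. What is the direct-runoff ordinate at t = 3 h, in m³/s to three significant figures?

By discrete convolution, Q_j = Σ (P_i / 10 mm) · U_{j−i}.
At t = 3 h (j=2): Q = (33.5/10)·22 + (26.2/10)·31 + (28.3/10)·0 = 155 m³/s.

Q ≈ 155 m³/s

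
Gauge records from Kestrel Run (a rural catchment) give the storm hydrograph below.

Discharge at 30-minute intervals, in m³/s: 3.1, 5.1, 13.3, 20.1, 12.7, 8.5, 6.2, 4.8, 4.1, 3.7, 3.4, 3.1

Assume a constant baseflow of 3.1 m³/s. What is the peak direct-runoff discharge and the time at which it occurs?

Q_p = 17.0 m³/s at t = 1.5 h

Subtracting baseflow gives direct-runoff ordinates: 0.0, 2.0, 10.2, 17.0, 9.6, 5.4, 3.1, 1.7, 1.0, 0.6, 0.3, 0.0 m³/s.
The maximum is 17.0 m³/s, occurring at the reading for t = 1.5 h.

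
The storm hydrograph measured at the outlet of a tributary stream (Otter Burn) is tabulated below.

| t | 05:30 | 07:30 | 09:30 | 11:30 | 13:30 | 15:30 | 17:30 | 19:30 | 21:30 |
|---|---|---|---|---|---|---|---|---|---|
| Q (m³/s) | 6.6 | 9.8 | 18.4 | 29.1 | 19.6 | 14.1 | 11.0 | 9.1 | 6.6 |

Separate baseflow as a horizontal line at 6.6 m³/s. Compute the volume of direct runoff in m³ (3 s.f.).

Direct-runoff ordinates (Q − Q_b): 0.0, 3.2, 11.8, 22.5, 13.0, 7.5, 4.4, 2.5, 0.0 m³/s.
ΣQ_DR = 64.90 m³/s.
With Δt = 2 h = 7200 s, V = ΣQ_DR · Δt = 64.90 × 7200 = 4.67 × 10^5 m³.

V ≈ 4.67 × 10^5 m³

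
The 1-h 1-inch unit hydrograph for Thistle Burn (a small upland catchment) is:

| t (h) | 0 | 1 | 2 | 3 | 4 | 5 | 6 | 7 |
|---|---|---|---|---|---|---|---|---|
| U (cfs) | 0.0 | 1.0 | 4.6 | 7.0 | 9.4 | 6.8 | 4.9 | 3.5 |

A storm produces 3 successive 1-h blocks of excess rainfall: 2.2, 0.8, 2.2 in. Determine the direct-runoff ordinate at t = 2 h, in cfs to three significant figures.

By discrete convolution, Q_j = Σ (P_i / 1 in) · U_{j−i}.
At t = 2 h (j=2): Q = (2.2/1)·4.6 + (0.8/1)·1.0 + (2.2/1)·0.0 = 10.9 cfs.

Q ≈ 10.9 cfs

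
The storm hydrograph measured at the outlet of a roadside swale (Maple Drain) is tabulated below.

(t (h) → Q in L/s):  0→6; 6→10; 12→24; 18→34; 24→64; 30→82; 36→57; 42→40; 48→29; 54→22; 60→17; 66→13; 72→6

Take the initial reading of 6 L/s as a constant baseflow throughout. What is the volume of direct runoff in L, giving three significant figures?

V ≈ 7.04 × 10^6 L

Direct-runoff ordinates (Q − Q_b): 0.0, 4.0, 18.0, 28.0, 58.0, 76.0, 51.0, 34.0, 23.0, 16.0, 11.0, 7.0, 0.0 L/s.
ΣQ_DR = 326.0 L/s.
With Δt = 6 h = 21600 s, V = ΣQ_DR · Δt = 326.0 × 21600 = 7.04 × 10^6 L.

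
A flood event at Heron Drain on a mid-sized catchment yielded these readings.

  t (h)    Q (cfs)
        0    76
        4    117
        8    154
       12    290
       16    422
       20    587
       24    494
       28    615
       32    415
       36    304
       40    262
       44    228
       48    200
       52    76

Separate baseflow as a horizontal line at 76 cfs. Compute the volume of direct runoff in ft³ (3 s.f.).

Direct-runoff ordinates (Q − Q_b): 0.0, 41.0, 78.0, 214.0, 346.0, 511.0, 418.0, 539.0, 339.0, 228.0, 186.0, 152.0, 124.0, 0.0 cfs.
ΣQ_DR = 3176 cfs.
With Δt = 4 h = 14400 s, V = ΣQ_DR · Δt = 3176 × 14400 = 4.57 × 10^7 ft³.

V ≈ 4.57 × 10^7 ft³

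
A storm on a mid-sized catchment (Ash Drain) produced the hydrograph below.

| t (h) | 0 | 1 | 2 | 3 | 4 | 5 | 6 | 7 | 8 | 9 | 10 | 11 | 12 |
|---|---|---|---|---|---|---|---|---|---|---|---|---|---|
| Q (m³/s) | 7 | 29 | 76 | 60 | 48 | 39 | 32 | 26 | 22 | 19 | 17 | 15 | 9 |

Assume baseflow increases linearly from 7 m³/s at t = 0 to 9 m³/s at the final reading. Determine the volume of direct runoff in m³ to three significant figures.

Direct-runoff ordinates (Q − Q_b): 0.00, 21.83, 68.67, 52.50, 40.33, 31.17, 24.00, 17.83, 13.67, 10.50, 8.33, 6.17, 0.00 m³/s.
ΣQ_DR = 295.0 m³/s.
With Δt = 1 h = 3600 s, V = ΣQ_DR · Δt = 295.0 × 3600 = 1.06 × 10^6 m³.

V ≈ 1.06 × 10^6 m³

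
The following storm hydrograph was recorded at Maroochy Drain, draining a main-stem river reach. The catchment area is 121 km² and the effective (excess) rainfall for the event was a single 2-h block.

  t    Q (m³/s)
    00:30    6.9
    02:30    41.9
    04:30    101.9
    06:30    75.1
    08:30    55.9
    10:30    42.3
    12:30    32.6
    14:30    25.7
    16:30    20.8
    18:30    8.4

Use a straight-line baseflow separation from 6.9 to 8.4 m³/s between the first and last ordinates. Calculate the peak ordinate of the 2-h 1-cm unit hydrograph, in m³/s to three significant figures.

Direct runoff: 0.00, 34.83, 94.67, 67.70, 48.33, 34.57, 24.70, 17.63, 12.57, 0.00 m³/s; ΣQ_DR = 335.0 m³/s, peak = 94.67 m³/s.
Runoff depth d = ΣQ_DR·Δt / A = 335.0 × 7200 / (121 km²) = 19.93 mm.
The 1-cm UH is the DRH scaled by (10 mm)/d, so U_p = 94.67 × 10/19.93 = 47.5 m³/s.

U_p ≈ 47.5 m³/s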